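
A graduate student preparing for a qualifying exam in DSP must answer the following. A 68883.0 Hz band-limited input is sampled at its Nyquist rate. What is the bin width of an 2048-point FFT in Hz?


Step 1 — Nyquist sampling rate:
fs = 2 * fmax = 2 * 68883.0 = 137766.0 Hz

Step 2 — DFT bin spacing:
df = fs / N = 137766.0 / 2048 = 67.2686 Hz

67.2686 Hz


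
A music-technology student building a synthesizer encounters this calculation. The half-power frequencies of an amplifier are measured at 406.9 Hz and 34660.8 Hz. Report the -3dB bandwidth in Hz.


Bandwidth is the difference of -3dB frequencies:
BW = f_high - f_low
   = 34660.8 - 406.9
   = 34253.9 Hz

34253.9 Hz


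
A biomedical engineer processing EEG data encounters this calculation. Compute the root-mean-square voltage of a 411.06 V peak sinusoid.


RMS voltage for a sinusoidal waveform:
V_rms = V_peak / sqrt(2)
      = 411.06 / 1.414214
      = 290.663 V

290.663 V


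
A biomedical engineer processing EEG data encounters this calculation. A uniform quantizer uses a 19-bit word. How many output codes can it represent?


Number of quantization levels = 2^N
= 2^19
= 524288

524288


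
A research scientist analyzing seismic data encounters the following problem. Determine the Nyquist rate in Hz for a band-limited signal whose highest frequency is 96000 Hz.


The Nyquist rate is twice the maximum frequency component.
fs_min = 2 * fmax
      = 2 * 96000
      = 192000 Hz

192000


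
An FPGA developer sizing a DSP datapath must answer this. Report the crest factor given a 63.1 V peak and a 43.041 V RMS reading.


Crest factor is the ratio of peak to RMS:
CF = V_peak / V_rms
   = 63.1 / 43.041
   = 1.466

1.466


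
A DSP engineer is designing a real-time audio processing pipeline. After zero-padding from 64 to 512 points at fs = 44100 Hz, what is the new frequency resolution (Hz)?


Frequency resolution after zero-padding:
N_padded = 64 * 8 = 512
df = fs / N_padded
   = 44100 / 512
   = 86.1328 Hz

86.1328 Hz


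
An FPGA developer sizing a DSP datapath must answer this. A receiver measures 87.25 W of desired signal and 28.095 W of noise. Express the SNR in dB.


SNR in decibels:
SNR = 10 * log10(Ps / Pn)
    = 10 * log10(87.25 / 28.095)
    = 10 * log10(3.1055)
    = 10 * 0.4921
    = 4.92 dB

4.92 dB


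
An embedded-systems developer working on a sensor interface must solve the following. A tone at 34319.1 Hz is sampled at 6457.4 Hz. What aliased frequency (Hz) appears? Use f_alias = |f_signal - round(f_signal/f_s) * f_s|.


Compute the nearest integer multiple of fs to the signal:
n = round(34319.1 / 6457.4) = 5
f_alias = |34319.1 - 5 * 6457.4|
        = |34319.1 - 32287.0|
        = 2032.1 Hz

2032.1


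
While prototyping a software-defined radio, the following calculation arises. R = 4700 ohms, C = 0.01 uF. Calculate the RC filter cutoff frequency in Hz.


Cutoff frequency of a first-order RC filter:
fc = 1 / (2 * pi * R * C)
C = 0.01 uF = 1e-08 F
fc = 1 / (2 * pi * 4700 * 1e-08)
   = 1 / 0.00029530970943744
   = 3386.275385 Hz

3386.275385 Hz


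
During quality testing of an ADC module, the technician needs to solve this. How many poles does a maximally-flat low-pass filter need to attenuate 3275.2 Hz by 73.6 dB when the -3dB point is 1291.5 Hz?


Butterworth filter order formula:
n = log10(10^(A/10) - 1) / (2 * log10(f_stop/f_pass))
10^(73.6/10) - 1 = 22908675.5277
f_stop/f_pass = 3275.2 / 1291.5 = 2.536
n = 9.1057 -> ceil = 10

10


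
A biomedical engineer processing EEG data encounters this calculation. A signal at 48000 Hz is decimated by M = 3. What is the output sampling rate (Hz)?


Decimation reduces the sample rate:
fs_out = fs_in / M
       = 48000 / 3
       = 16000.0 Hz

16000.0 Hz


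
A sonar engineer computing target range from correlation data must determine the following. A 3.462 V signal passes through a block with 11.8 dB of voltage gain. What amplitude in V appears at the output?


Output voltage from dB gain:
V_out = V_in * 10^(gain_dB / 20)
      = 3.462 * 10^(11.8 / 20)
      = 3.462 * 3.890451
      = 13.4687 V

13.4687 V


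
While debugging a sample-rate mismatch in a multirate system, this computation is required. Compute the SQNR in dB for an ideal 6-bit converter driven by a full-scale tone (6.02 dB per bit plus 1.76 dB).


Theoretical SNR for a full-scale sinusoid:
SNR = 6.02 * N + 1.76
    = 6.02 * 6 + 1.76
    = 36.12 + 1.76
    = 37.88 dB

37.88 dB


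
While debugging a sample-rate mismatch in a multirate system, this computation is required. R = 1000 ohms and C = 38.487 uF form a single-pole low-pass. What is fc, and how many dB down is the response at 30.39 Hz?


Step 1 — cutoff frequency:
fc = 1 / (2*pi*R*C)
C = 38.487 uF = 3.8487e-05 F
fc = 1 / (2*pi*1000*3.8487e-05)
   = 4.13529 Hz

Step 2 — magnitude at f = 30.39 Hz:
|H(f)| = 1 / sqrt(1 + (f/fc)^2)
f/fc = 30.39 / 4.13529 = 7.34894
|H| = 1 / sqrt(1 + 54.006919) = 0.1348315
|H|_dB = 20*log10(0.1348315) = -17.4 dB

fc = 4.13529 Hz; |H(30.39 Hz)| = -17.4 dB


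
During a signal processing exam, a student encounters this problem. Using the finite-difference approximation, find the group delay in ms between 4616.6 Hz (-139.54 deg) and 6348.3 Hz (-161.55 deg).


Group delay from phase difference:
tau = -d(phi)/d(omega)
d(phi) = -22.01 deg = -0.384147 rad
d(omega) = 2*pi*(6348.3 - 4616.6) = 10880.592 rad/s
tau = -(-0.384147) / 10880.592
    = 0.0353 ms

0.0353 ms


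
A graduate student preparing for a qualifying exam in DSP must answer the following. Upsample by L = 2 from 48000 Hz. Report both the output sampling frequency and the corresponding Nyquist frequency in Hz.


Step 1 — output sample rate after interpolation by L:
fs_out = L * fs_in = 2 * 48000 = 96000 Hz

Step 2 — Nyquist frequency of the output stream:
f_Nyq = fs_out / 2 = 96000 / 2 = 48000.0 Hz

fs_out = 96000 Hz; f_Nyquist = 48000.0 Hz


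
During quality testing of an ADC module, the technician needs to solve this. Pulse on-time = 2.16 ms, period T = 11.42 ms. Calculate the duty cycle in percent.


Duty cycle as a percentage:
DC = (t_on / T) * 100
   = (2.16 / 11.42) * 100
   = 0.189142 * 100
   = 18.91 %

18.91 %


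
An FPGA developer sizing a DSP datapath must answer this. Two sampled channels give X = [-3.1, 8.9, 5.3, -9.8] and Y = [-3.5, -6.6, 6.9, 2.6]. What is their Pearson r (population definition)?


Pearson correlation coefficient (population):
r = cov(X,Y) / (std(X) * std(Y))
Mean X = 0.325, Mean Y = -0.15
Cov(X,Y) = -9.15125
Std(X) = 7.289161, Std(Y) = 5.246189
r = -0.2393

-0.2393


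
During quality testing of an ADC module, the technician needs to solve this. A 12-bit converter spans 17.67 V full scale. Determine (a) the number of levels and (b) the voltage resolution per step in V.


Step 1 — number of quantization levels:
L = 2^N = 2^12 = 4096

Step 2 — LSB step size:
delta = Vfs / L
      = 17.67 / 4096
      = 0.00431396 V

Levels = 4096; step size = 0.00431396 V


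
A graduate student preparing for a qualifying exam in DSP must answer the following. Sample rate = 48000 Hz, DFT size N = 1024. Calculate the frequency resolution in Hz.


DFT frequency resolution:
df = fs / N
   = 48000 / 1024
   = 46.875 Hz

46.875 Hz


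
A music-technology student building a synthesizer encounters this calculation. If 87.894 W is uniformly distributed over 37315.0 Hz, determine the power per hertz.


Power spectral density:
PSD = P / BW
    = 87.894 / 37315.0
    = 0.00235546 W/Hz

0.00235546 W/Hz


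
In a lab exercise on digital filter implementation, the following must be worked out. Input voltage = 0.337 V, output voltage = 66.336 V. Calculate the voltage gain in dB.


Voltage gain in dB:
G = 20 * log10(Vout / Vin)
  = 20 * log10(66.336 / 0.337)
  = 20 * log10(196.84273)
  = 20 * 2.294119
  = 45.88 dB

45.88 dB


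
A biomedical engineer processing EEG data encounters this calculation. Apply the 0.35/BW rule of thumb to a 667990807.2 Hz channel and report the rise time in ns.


Rise time from bandwidth relationship:
tr = 0.35 / BW
   = 0.35 / 667990807.2
   = 5.239593064e-10 s
   = 0.524 ns

0.524 ns


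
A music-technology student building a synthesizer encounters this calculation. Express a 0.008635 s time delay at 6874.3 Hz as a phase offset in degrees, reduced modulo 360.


Phase shift from frequency and time delay:
phi = 360 * f * t_delay
    = 360 * 6874.3 * 0.008635
    = 21369.45 degrees
    mod 360 = 129.45 degrees

129.45 degrees


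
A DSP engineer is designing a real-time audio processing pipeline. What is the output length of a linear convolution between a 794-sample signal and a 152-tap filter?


Linear convolution output length:
L = N + M - 1
  = 794 + 152 - 1
  = 945 samples

945


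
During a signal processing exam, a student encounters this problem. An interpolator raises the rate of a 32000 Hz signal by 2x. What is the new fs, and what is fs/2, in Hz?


Step 1 — output sample rate after interpolation by L:
fs_out = L * fs_in = 2 * 32000 = 64000 Hz

Step 2 — Nyquist frequency of the output stream:
f_Nyq = fs_out / 2 = 64000 / 2 = 32000.0 Hz

fs_out = 64000 Hz; f_Nyquist = 32000.0 Hz


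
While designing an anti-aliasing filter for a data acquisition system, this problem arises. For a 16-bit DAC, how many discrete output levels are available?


Number of quantization levels = 2^N
= 2^16
= 65536

65536


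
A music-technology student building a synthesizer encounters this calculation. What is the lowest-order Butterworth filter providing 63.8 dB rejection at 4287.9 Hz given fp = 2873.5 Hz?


Butterworth filter order formula:
n = log10(10^(A/10) - 1) / (2 * log10(f_stop/f_pass))
10^(63.8/10) - 1 = 2398831.919
f_stop/f_pass = 4287.9 / 2873.5 = 1.4922
n = 18.3509 -> ceil = 19

19


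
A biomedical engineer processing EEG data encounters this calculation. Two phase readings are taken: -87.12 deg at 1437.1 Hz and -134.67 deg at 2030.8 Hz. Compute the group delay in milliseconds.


Group delay from phase difference:
tau = -d(phi)/d(omega)
d(phi) = -47.55 deg = -0.829904 rad
d(omega) = 2*pi*(2030.8 - 1437.1) = 3730.3271 rad/s
tau = -(-0.829904) / 3730.3271
    = 0.2225 ms

0.2225 ms


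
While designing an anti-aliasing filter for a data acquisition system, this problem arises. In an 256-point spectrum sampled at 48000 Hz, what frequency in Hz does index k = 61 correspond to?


Frequency of DFT bin k:
f_k = k * fs / N
    = 61 * 48000 / 256
    = 2928000 / 256
    = 11437.5 Hz

11437.5 Hz


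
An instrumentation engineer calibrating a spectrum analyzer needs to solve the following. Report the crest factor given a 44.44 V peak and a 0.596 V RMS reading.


Crest factor is the ratio of peak to RMS:
CF = V_peak / V_rms
   = 44.44 / 0.596
   = 74.5638

74.5638


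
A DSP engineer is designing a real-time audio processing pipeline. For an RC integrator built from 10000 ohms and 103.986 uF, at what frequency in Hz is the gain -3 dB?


Cutoff frequency of a first-order RC filter:
fc = 1 / (2 * pi * R * C)
C = 103.986 uF = 0.000103986 F
fc = 1 / (2 * pi * 10000 * 0.000103986)
   = 1 / 6.5336330735238
   = 0.153054 Hz

0.153054 Hz


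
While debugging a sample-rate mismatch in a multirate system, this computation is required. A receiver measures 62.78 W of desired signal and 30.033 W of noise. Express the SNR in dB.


SNR in decibels:
SNR = 10 * log10(Ps / Pn)
    = 10 * log10(62.78 / 30.033)
    = 10 * log10(2.0904)
    = 10 * 0.3202
    = 3.2 dB

3.2 dB


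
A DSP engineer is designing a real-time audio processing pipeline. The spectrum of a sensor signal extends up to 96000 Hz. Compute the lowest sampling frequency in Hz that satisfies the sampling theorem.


The Nyquist rate is twice the maximum frequency component.
fs_min = 2 * fmax
      = 2 * 96000
      = 192000 Hz

192000


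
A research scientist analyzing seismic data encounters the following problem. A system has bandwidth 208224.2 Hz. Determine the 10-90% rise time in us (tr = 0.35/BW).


Rise time from bandwidth relationship:
tr = 0.35 / BW
   = 0.35 / 208224.2
   = 1.680880512e-06 s
   = 1.6809 us

1.6809 us


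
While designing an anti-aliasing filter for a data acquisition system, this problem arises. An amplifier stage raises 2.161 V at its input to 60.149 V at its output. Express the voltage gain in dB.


Voltage gain in dB:
G = 20 * log10(Vout / Vin)
  = 20 * log10(60.149 / 2.161)
  = 20 * log10(27.833873)
  = 20 * 1.444574
  = 28.89 dB

28.89 dB


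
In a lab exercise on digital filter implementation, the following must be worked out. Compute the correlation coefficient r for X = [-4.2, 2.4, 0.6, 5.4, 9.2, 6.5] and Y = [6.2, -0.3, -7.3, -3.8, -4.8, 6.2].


Pearson correlation coefficient (population):
r = cov(X,Y) / (std(X) * std(Y))
Mean X = 3.3167, Mean Y = -0.6333
Cov(X,Y) = -7.152778
Std(X) = 4.355233, Std(Y) = 5.249339
r = -0.3129

-0.3129


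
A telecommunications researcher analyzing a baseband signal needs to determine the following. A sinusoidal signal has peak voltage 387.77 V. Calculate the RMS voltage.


RMS voltage for a sinusoidal waveform:
V_rms = V_peak / sqrt(2)
      = 387.77 / 1.414214
      = 274.195 V

274.195 V


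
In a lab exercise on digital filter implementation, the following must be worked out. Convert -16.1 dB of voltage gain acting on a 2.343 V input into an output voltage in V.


Output voltage from dB gain:
V_out = V_in * 10^(gain_dB / 20)
      = 2.343 * 10^(-16.1 / 20)
      = 2.343 * 0.156675
      = 0.3671 V

0.3671 V


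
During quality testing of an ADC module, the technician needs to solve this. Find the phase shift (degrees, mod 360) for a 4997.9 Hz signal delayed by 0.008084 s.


Phase shift from frequency and time delay:
phi = 360 * f * t_delay
    = 360 * 4997.9 * 0.008084
    = 14545.09 degrees
    mod 360 = 145.09 degrees

145.09 degrees


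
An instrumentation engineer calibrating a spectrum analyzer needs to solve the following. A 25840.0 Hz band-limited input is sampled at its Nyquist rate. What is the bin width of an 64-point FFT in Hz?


Step 1 — Nyquist sampling rate:
fs = 2 * fmax = 2 * 25840.0 = 51680.0 Hz

Step 2 — DFT bin spacing:
df = fs / N = 51680.0 / 64 = 807.5 Hz

807.5 Hz


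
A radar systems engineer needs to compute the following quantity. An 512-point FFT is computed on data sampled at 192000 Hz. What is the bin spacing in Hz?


DFT frequency resolution:
df = fs / N
   = 192000 / 512
   = 375.0 Hz

375.0 Hz


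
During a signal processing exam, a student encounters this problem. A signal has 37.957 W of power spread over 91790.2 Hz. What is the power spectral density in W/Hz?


Power spectral density:
PSD = P / BW
    = 37.957 / 91790.2
    = 0.00041352 W/Hz

0.00041352 W/Hz


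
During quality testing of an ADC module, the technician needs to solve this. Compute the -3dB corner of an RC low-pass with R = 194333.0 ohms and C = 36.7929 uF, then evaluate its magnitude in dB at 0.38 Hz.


Step 1 — cutoff frequency:
fc = 1 / (2*pi*R*C)
C = 36.7929 uF = 3.67929e-05 F
fc = 1 / (2*pi*194333.0*3.67929e-05)
   = 0.0222592 Hz

Step 2 — magnitude at f = 0.38 Hz:
|H(f)| = 1 / sqrt(1 + (f/fc)^2)
f/fc = 0.38 / 0.0222592 = 17.071593
|H| = 1 / sqrt(1 + 291.439288) = 0.0584766
|H|_dB = 20*log10(0.0584766) = -24.66 dB

fc = 0.0222592 Hz; |H(0.38 Hz)| = -24.66 dB


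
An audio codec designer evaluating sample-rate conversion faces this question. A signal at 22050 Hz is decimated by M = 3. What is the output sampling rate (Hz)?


Decimation reduces the sample rate:
fs_out = fs_in / M
       = 22050 / 3
       = 7350.0 Hz

7350.0 Hz


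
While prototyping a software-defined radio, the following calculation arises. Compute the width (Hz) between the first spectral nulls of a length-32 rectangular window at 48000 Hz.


Main lobe width for a rectangular window:
Width = 2 * fs / N
      = 2 * 48000 / 32
      = 96000 / 32
      = 3000.0 Hz

3000.0 Hz


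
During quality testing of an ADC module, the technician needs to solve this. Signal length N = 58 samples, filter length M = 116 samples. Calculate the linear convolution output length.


Linear convolution output length:
L = N + M - 1
  = 58 + 116 - 1
  = 173 samples

173


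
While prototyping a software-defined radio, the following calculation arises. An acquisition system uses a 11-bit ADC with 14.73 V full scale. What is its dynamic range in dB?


Dynamic range from full-scale to LSB:
V_min = V_max / 2^bits = 14.73 / 2^11
DR = 20 * log10(V_max / V_min)
   = 20 * log10(2^11)
   = 20 * 11 * log10(2)
   = 66.23 dB

66.23 dB


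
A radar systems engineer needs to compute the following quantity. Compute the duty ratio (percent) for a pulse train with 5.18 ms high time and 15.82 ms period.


Duty cycle as a percentage:
DC = (t_on / T) * 100
   = (5.18 / 15.82) * 100
   = 0.327434 * 100
   = 32.74 %

32.74 %


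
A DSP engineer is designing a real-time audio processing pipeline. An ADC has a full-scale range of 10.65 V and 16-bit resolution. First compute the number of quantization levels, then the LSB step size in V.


Step 1 — number of quantization levels:
L = 2^N = 2^16 = 65536

Step 2 — LSB step size:
delta = Vfs / L
      = 10.65 / 65536
      = 0.00016251 V

Levels = 65536; step size = 0.00016251 V


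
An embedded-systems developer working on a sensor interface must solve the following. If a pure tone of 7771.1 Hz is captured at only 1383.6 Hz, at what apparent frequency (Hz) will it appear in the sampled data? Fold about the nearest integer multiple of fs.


Compute the nearest integer multiple of fs to the signal:
n = round(7771.1 / 1383.6) = 6
f_alias = |7771.1 - 6 * 1383.6|
        = |7771.1 - 8301.6|
        = 530.5 Hz

530.5


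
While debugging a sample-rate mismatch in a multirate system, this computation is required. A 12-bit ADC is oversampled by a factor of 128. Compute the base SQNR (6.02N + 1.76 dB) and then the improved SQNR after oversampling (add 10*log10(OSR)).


Step 1 — baseline SQNR at Nyquist:
SQNR_base = 6.02*N + 1.76
          = 6.02*12 + 1.76
          = 74.0 dB

Step 2 — oversampling processing gain:
G = 10*log10(OSR) = 10*log10(128) = 21.07 dB

Step 3 — total:
SQNR_total = 74.0 + 21.07 = 95.07 dB

Base SQNR = 74.0 dB; oversampled SQNR = 95.07 dB


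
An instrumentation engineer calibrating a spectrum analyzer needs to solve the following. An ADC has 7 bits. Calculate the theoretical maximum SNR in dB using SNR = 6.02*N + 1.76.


Theoretical SNR for a full-scale sinusoid:
SNR = 6.02 * N + 1.76
    = 6.02 * 7 + 1.76
    = 42.14 + 1.76
    = 43.9 dB

43.9 dB


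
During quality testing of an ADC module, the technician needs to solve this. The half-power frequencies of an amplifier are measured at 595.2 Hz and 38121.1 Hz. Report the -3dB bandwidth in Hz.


Bandwidth is the difference of -3dB frequencies:
BW = f_high - f_low
   = 38121.1 - 595.2
   = 37525.9 Hz

37525.9 Hz


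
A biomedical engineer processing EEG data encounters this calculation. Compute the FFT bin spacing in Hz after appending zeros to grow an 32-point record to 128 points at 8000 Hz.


Frequency resolution after zero-padding:
N_padded = 32 * 4 = 128
df = fs / N_padded
   = 8000 / 128
   = 62.5 Hz

62.5 Hz


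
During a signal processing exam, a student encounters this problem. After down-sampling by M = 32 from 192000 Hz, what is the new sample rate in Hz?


Decimation reduces the sample rate:
fs_out = fs_in / M
       = 192000 / 32
       = 6000.0 Hz

6000.0 Hz


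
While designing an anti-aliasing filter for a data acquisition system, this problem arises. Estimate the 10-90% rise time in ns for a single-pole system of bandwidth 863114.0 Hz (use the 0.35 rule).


Rise time from bandwidth relationship:
tr = 0.35 / BW
   = 0.35 / 863114.0
   = 4.055084265e-07 s
   = 405.5084 ns

405.5084 ns


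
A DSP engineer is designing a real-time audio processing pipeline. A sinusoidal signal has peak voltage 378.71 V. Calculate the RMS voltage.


RMS voltage for a sinusoidal waveform:
V_rms = V_peak / sqrt(2)
      = 378.71 / 1.414214
      = 267.788 V

267.788 V


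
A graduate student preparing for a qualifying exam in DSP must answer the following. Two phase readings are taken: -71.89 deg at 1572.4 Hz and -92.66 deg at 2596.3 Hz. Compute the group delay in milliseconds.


Group delay from phase difference:
tau = -d(phi)/d(omega)
d(phi) = -20.77 deg = -0.362505 rad
d(omega) = 2*pi*(2596.3 - 1572.4) = 6433.3534 rad/s
tau = -(-0.362505) / 6433.3534
    = 0.0563 ms

0.0563 ms


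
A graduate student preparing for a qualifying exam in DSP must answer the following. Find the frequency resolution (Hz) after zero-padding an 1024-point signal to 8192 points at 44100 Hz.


Frequency resolution after zero-padding:
N_padded = 1024 * 8 = 8192
df = fs / N_padded
   = 44100 / 8192
   = 5.3833 Hz

5.3833 Hz


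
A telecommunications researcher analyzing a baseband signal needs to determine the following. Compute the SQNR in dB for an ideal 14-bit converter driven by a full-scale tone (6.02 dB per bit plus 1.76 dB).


Theoretical SNR for a full-scale sinusoid:
SNR = 6.02 * N + 1.76
    = 6.02 * 14 + 1.76
    = 84.28 + 1.76
    = 86.04 dB

86.04 dB


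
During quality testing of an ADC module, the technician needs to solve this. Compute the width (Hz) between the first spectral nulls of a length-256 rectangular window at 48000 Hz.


Main lobe width for a rectangular window:
Width = 2 * fs / N
      = 2 * 48000 / 256
      = 96000 / 256
      = 375.0 Hz

375.0 Hz


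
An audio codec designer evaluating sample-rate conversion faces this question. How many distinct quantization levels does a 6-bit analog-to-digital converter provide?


Number of quantization levels = 2^N
= 2^6
= 64

64


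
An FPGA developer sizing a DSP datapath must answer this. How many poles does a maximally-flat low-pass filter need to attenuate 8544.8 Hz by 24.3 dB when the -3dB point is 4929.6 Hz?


Butterworth filter order formula:
n = log10(10^(A/10) - 1) / (2 * log10(f_stop/f_pass))
10^(24.3/10) - 1 = 268.1535
f_stop/f_pass = 8544.8 / 4929.6 = 1.7334
n = 5.0826 -> ceil = 6

6


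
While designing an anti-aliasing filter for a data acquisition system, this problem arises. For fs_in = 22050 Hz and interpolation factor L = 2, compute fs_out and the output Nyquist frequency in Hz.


Step 1 — output sample rate after interpolation by L:
fs_out = L * fs_in = 2 * 22050 = 44100 Hz

Step 2 — Nyquist frequency of the output stream:
f_Nyq = fs_out / 2 = 44100 / 2 = 22050.0 Hz

fs_out = 44100 Hz; f_Nyquist = 22050.0 Hz


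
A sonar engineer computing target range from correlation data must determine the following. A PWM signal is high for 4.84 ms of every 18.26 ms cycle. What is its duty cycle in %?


Duty cycle as a percentage:
DC = (t_on / T) * 100
   = (4.84 / 18.26) * 100
   = 0.26506 * 100
   = 26.51 %

26.51 %


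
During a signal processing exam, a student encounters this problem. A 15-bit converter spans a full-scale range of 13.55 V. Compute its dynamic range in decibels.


Dynamic range from full-scale to LSB:
V_min = V_max / 2^bits = 13.55 / 2^15
DR = 20 * log10(V_max / V_min)
   = 20 * log10(2^15)
   = 20 * 15 * log10(2)
   = 90.31 dB

90.31 dB


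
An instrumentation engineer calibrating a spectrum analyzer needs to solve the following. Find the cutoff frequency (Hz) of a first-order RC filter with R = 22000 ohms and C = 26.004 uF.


Cutoff frequency of a first-order RC filter:
fc = 1 / (2 * pi * R * C)
C = 26.004 uF = 2.6004e-05 F
fc = 1 / (2 * pi * 22000 * 2.6004e-05)
   = 1 / 3.5945349160138
   = 0.2782 Hz

0.2782 Hz


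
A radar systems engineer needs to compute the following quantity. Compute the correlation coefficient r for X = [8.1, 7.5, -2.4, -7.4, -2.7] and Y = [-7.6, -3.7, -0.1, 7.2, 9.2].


Pearson correlation coefficient (population):
r = cov(X,Y) / (std(X) * std(Y))
Mean X = 0.62, Mean Y = 1.0
Cov(X,Y) = -34.058
Std(X) = 6.127773, Std(Y) = 6.370871
r = -0.8724

-0.8724


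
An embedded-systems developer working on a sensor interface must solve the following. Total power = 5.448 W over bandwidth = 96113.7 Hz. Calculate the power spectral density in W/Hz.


Power spectral density:
PSD = P / BW
    = 5.448 / 96113.7
    = 5.668e-05 W/Hz

5.668e-05 W/Hz


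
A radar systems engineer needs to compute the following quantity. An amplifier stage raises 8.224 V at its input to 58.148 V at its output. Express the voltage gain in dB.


Voltage gain in dB:
G = 20 * log10(Vout / Vin)
  = 20 * log10(58.148 / 8.224)
  = 20 * log10(7.070525)
  = 20 * 0.849452
  = 16.99 dB

16.99 dB


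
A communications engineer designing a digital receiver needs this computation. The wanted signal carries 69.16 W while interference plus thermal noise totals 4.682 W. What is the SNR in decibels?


SNR in decibels:
SNR = 10 * log10(Ps / Pn)
    = 10 * log10(69.16 / 4.682)
    = 10 * log10(14.7715)
    = 10 * 1.1694
    = 11.69 dB

11.69 dB


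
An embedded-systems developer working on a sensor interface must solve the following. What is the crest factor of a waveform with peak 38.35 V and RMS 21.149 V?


Crest factor is the ratio of peak to RMS:
CF = V_peak / V_rms
   = 38.35 / 21.149
   = 1.8133

1.8133


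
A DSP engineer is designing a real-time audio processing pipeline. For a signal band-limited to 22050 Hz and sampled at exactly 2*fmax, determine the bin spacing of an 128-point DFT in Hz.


Step 1 — Nyquist sampling rate:
fs = 2 * fmax = 2 * 22050 = 44100 Hz

Step 2 — DFT bin spacing:
df = fs / N = 44100 / 128 = 344.5312 Hz

344.5312 Hz


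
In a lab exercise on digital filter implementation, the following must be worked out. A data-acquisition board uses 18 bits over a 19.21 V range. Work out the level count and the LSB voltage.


Step 1 — number of quantization levels:
L = 2^N = 2^18 = 262144

Step 2 — LSB step size:
delta = Vfs / L
      = 19.21 / 262144
      = 7.328e-05 V

Levels = 262144; step size = 7.328e-05 V


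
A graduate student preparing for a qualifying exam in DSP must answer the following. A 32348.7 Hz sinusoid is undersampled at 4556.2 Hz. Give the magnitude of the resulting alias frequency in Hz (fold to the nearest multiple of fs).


Compute the nearest integer multiple of fs to the signal:
n = round(32348.7 / 4556.2) = 7
f_alias = |32348.7 - 7 * 4556.2|
        = |32348.7 - 31893.4|
        = 455.3 Hz

455.3


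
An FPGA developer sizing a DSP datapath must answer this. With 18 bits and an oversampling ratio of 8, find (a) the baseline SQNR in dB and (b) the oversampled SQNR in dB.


Step 1 — baseline SQNR at Nyquist:
SQNR_base = 6.02*N + 1.76
          = 6.02*18 + 1.76
          = 110.12 dB

Step 2 — oversampling processing gain:
G = 10*log10(OSR) = 10*log10(8) = 9.03 dB

Step 3 — total:
SQNR_total = 110.12 + 9.03 = 119.15 dB

Base SQNR = 110.12 dB; oversampled SQNR = 119.15 dB


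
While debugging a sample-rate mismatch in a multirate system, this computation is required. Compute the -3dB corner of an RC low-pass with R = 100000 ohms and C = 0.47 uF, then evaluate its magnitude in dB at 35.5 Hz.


Step 1 — cutoff frequency:
fc = 1 / (2*pi*R*C)
C = 0.47 uF = 4.7e-07 F
fc = 1 / (2*pi*100000*4.7e-07)
   = 3.38628 Hz

Step 2 — magnitude at f = 35.5 Hz:
|H(f)| = 1 / sqrt(1 + (f/fc)^2)
f/fc = 35.5 / 3.38628 = 10.48348
|H| = 1 / sqrt(1 + 109.903353) = 0.0949571
|H|_dB = 20*log10(0.0949571) = -20.45 dB

fc = 3.38628 Hz; |H(35.5 Hz)| = -20.45 dB


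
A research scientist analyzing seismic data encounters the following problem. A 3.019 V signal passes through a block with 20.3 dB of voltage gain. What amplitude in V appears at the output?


Output voltage from dB gain:
V_out = V_in * 10^(gain_dB / 20)
      = 3.019 * 10^(20.3 / 20)
      = 3.019 * 10.351422
      = 31.2509 V

31.2509 V


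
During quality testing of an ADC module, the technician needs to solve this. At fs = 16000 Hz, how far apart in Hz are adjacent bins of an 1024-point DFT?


DFT frequency resolution:
df = fs / N
   = 16000 / 1024
   = 15.625 Hz

15.625 Hz


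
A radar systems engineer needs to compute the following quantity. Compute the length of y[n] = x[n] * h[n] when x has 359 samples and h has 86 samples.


Linear convolution output length:
L = N + M - 1
  = 359 + 86 - 1
  = 444 samples

444


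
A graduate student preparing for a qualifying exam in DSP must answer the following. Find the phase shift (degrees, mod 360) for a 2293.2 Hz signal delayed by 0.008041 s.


Phase shift from frequency and time delay:
phi = 360 * f * t_delay
    = 360 * 2293.2 * 0.008041
    = 6638.26 degrees
    mod 360 = 158.26 degrees

158.26 degrees


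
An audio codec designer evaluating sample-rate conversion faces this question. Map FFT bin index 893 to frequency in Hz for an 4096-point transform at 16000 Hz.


Frequency of DFT bin k:
f_k = k * fs / N
    = 893 * 16000 / 4096
    = 14288000 / 4096
    = 3488.281 Hz

3488.281 Hz


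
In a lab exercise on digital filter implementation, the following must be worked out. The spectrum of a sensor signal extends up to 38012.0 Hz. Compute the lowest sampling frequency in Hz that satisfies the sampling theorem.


The Nyquist rate is twice the maximum frequency component.
fs_min = 2 * fmax
      = 2 * 38012.0
      = 76024.0 Hz

76024.0


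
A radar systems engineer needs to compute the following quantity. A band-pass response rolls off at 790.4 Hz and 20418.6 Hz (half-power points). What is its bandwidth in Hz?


Bandwidth is the difference of -3dB frequencies:
BW = f_high - f_low
   = 20418.6 - 790.4
   = 19628.2 Hz

19628.2 Hz


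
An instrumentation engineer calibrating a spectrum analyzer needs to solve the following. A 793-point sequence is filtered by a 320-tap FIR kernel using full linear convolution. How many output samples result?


Linear convolution output length:
L = N + M - 1
  = 793 + 320 - 1
  = 1112 samples

1112


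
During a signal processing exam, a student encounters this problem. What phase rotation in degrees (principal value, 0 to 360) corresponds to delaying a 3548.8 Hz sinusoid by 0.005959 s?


Phase shift from frequency and time delay:
phi = 360 * f * t_delay
    = 360 * 3548.8 * 0.005959
    = 7613.03 degrees
    mod 360 = 53.03 degrees

53.03 degrees


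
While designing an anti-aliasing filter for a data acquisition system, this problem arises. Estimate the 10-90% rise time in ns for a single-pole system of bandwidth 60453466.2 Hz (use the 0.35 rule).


Rise time from bandwidth relationship:
tr = 0.35 / BW
   = 0.35 / 60453466.2
   = 5.789577042e-09 s
   = 5.7896 ns

5.7896 ns


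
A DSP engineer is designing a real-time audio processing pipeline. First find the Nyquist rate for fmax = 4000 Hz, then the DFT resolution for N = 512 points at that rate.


Step 1 — Nyquist sampling rate:
fs = 2 * fmax = 2 * 4000 = 8000 Hz

Step 2 — DFT bin spacing:
df = fs / N = 8000 / 512 = 15.625 Hz

15.625 Hz


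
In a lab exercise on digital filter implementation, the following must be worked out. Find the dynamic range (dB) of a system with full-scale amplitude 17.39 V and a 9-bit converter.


Dynamic range from full-scale to LSB:
V_min = V_max / 2^bits = 17.39 / 2^9
DR = 20 * log10(V_max / V_min)
   = 20 * log10(2^9)
   = 20 * 9 * log10(2)
   = 54.19 dB

54.19 dB


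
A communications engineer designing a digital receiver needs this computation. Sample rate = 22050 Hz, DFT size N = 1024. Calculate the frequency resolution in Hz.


DFT frequency resolution:
df = fs / N
   = 22050 / 1024
   = 21.5332 Hz

21.5332 Hz


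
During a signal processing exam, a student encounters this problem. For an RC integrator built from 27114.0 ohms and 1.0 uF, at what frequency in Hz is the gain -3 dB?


Cutoff frequency of a first-order RC filter:
fc = 1 / (2 * pi * R * C)
C = 1.0 uF = 1e-06 F
fc = 1 / (2 * pi * 27114.0 * 1e-06)
   = 1 / 0.17036228641887
   = 5.869844 Hz

5.869844 Hz


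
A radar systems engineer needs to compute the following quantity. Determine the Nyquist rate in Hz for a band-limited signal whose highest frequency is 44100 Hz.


The Nyquist rate is twice the maximum frequency component.
fs_min = 2 * fmax
      = 2 * 44100
      = 88200 Hz

88200


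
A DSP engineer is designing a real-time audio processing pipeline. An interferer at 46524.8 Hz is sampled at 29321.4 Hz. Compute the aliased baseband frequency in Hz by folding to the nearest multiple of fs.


Compute the nearest integer multiple of fs to the signal:
n = round(46524.8 / 29321.4) = 2
f_alias = |46524.8 - 2 * 29321.4|
        = |46524.8 - 58642.8|
        = 12118.0 Hz

12118.0


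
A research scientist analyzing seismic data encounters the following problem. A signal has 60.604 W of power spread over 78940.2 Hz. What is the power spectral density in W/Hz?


Power spectral density:
PSD = P / BW
    = 60.604 / 78940.2
    = 0.00076772 W/Hz

0.00076772 W/Hz


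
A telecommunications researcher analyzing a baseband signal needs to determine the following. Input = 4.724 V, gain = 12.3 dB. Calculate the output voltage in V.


Output voltage from dB gain:
V_out = V_in * 10^(gain_dB / 20)
      = 4.724 * 10^(12.3 / 20)
      = 4.724 * 4.120975
      = 19.4675 V

19.4675 V


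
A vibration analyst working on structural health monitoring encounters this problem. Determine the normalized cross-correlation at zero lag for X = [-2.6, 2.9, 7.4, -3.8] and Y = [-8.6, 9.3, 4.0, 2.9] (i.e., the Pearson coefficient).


Pearson correlation coefficient (population):
r = cov(X,Y) / (std(X) * std(Y))
Mean X = 0.975, Mean Y = 1.9
Cov(X,Y) = 15.125
Std(X) = 4.48797, Std(Y) = 6.527251
r = 0.5163

0.5163


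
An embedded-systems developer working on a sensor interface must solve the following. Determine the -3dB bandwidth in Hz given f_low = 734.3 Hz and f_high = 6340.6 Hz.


Bandwidth is the difference of -3dB frequencies:
BW = f_high - f_low
   = 6340.6 - 734.3
   = 5606.3 Hz

5606.3 Hz


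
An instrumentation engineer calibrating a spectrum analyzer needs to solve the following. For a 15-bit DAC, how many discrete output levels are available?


Number of quantization levels = 2^N
= 2^15
= 32768

32768


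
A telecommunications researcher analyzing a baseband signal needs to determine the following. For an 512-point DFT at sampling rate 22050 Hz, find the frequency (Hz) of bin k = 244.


Frequency of DFT bin k:
f_k = k * fs / N
    = 244 * 22050 / 512
    = 5380200 / 512
    = 10508.203 Hz

10508.203 Hz


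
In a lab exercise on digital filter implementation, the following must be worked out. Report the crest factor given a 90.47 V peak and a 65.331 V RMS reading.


Crest factor is the ratio of peak to RMS:
CF = V_peak / V_rms
   = 90.47 / 65.331
   = 1.3848

1.3848


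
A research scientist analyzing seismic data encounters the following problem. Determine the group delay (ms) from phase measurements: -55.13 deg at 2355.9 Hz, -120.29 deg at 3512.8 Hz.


Group delay from phase difference:
tau = -d(phi)/d(omega)
d(phi) = -65.16 deg = -1.137257 rad
d(omega) = 2*pi*(3512.8 - 2355.9) = 7269.0171 rad/s
tau = -(-1.137257) / 7269.0171
    = 0.1565 ms

0.1565 ms


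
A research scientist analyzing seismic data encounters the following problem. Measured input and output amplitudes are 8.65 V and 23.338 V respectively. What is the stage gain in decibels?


Voltage gain in dB:
G = 20 * log10(Vout / Vin)
  = 20 * log10(23.338 / 8.65)
  = 20 * log10(2.698035)
  = 20 * 0.431048
  = 8.62 dB

8.62 dB


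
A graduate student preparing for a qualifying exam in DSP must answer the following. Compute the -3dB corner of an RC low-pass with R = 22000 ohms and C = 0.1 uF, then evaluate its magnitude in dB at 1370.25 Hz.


Step 1 — cutoff frequency:
fc = 1 / (2*pi*R*C)
C = 0.1 uF = 1e-07 F
fc = 1 / (2*pi*22000*1e-07)
   = 72.3432 Hz

Step 2 — magnitude at f = 1370.25 Hz:
|H(f)| = 1 / sqrt(1 + (f/fc)^2)
f/fc = 1370.25 / 72.3432 = 18.940965
|H| = 1 / sqrt(1 + 358.760155) = 0.0527222
|H|_dB = 20*log10(0.0527222) = -25.56 dB

fc = 72.3432 Hz; |H(1370.25 Hz)| = -25.56 dB


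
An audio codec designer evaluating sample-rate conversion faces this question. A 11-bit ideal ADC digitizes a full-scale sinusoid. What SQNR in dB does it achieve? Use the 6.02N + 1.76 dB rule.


Theoretical SNR for a full-scale sinusoid:
SNR = 6.02 * N + 1.76
    = 6.02 * 11 + 1.76
    = 66.22 + 1.76
    = 67.98 dB

67.98 dB


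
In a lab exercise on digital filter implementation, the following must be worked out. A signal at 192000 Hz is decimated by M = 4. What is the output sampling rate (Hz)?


Decimation reduces the sample rate:
fs_out = fs_in / M
       = 192000 / 4
       = 48000.0 Hz

48000.0 Hz


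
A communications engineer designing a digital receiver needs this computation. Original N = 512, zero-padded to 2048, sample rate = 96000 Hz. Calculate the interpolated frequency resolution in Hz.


Frequency resolution after zero-padding:
N_padded = 512 * 4 = 2048
df = fs / N_padded
   = 96000 / 2048
   = 46.875 Hz

46.875 Hz


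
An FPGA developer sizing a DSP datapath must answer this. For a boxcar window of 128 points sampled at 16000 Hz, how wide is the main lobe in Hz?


Main lobe width for a rectangular window:
Width = 2 * fs / N
      = 2 * 16000 / 128
      = 32000 / 128
      = 250.0 Hz

250.0 Hz


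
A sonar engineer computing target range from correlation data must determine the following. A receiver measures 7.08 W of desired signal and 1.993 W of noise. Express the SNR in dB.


SNR in decibels:
SNR = 10 * log10(Ps / Pn)
    = 10 * log10(7.08 / 1.993)
    = 10 * log10(3.5524)
    = 10 * 0.5505
    = 5.51 dB

5.51 dB


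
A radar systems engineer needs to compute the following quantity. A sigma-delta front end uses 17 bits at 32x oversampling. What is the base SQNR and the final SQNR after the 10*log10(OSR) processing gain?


Step 1 — baseline SQNR at Nyquist:
SQNR_base = 6.02*N + 1.76
          = 6.02*17 + 1.76
          = 104.1 dB

Step 2 — oversampling processing gain:
G = 10*log10(OSR) = 10*log10(32) = 15.05 dB

Step 3 — total:
SQNR_total = 104.1 + 15.05 = 119.15 dB

Base SQNR = 104.1 dB; oversampled SQNR = 119.15 dB


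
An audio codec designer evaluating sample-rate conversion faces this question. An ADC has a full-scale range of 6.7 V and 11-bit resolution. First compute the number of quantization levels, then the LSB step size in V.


Step 1 — number of quantization levels:
L = 2^N = 2^11 = 2048

Step 2 — LSB step size:
delta = Vfs / L
      = 6.7 / 2048
      = 0.00327148 V

Levels = 2048; step size = 0.00327148 V


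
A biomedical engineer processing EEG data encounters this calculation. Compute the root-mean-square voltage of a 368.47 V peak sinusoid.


RMS voltage for a sinusoidal waveform:
V_rms = V_peak / sqrt(2)
      = 368.47 / 1.414214
      = 260.548 V

260.548 V


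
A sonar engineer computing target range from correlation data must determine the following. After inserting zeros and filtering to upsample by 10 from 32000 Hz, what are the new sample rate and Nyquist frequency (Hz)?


Step 1 — output sample rate after interpolation by L:
fs_out = L * fs_in = 10 * 32000 = 320000 Hz

Step 2 — Nyquist frequency of the output stream:
f_Nyq = fs_out / 2 = 320000 / 2 = 160000.0 Hz

fs_out = 320000 Hz; f_Nyquist = 160000.0 Hz


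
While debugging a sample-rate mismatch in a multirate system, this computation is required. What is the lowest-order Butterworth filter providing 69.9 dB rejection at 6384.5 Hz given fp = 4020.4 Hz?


Butterworth filter order formula:
n = log10(10^(A/10) - 1) / (2 * log10(f_stop/f_pass))
10^(69.9/10) - 1 = 9772371.2096
f_stop/f_pass = 6384.5 / 4020.4 = 1.588
n = 17.4004 -> ceil = 18

18


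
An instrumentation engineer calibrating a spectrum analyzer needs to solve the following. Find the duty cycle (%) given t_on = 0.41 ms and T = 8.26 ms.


Duty cycle as a percentage:
DC = (t_on / T) * 100
   = (0.41 / 8.26) * 100
   = 0.049637 * 100
   = 4.96 %

4.96 %
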